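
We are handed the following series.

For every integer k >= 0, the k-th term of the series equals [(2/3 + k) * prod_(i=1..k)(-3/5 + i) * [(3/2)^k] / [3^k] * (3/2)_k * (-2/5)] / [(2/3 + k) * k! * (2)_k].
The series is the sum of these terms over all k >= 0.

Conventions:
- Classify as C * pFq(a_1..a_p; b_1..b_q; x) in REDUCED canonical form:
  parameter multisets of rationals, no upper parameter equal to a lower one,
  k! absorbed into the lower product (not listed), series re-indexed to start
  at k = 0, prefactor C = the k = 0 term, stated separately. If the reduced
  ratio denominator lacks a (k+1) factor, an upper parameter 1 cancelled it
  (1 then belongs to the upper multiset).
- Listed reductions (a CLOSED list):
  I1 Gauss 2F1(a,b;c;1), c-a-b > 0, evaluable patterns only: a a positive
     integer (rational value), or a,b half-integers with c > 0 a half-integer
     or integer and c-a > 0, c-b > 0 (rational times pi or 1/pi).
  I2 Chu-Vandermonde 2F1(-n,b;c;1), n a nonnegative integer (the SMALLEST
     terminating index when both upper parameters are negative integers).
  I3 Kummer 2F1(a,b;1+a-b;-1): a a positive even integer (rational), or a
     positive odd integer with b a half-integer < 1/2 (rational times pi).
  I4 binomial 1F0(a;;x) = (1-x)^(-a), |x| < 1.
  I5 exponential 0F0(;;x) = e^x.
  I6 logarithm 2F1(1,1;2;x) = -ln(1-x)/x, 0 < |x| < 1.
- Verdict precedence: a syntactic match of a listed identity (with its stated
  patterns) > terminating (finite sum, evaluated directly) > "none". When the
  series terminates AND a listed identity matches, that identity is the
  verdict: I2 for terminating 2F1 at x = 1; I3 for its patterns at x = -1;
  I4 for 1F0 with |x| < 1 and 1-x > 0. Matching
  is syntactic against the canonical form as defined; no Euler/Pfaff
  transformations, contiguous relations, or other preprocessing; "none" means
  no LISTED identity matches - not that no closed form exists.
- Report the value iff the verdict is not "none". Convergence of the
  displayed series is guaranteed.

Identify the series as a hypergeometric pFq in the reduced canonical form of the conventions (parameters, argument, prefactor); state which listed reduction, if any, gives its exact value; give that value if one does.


Structural cue: t_0 being -2/5, the factor k + 2/3 cancels (top and bottom), leaving C = -2/5.
Ratio: r(k) = (1/2) * (k+2/5) (k+3/2) / [(k+2) (k+1)] - rational in k. x = (1/2); t_0 = -2/5; negate the roots.

Classification (C = -2/5): 2F1 with upper {2/5, 3/2}, lower {2}, argument x = 1/2. Verdict: none. No listed pattern accepts 2F1(2/5, 3/2; 2; 1/2).


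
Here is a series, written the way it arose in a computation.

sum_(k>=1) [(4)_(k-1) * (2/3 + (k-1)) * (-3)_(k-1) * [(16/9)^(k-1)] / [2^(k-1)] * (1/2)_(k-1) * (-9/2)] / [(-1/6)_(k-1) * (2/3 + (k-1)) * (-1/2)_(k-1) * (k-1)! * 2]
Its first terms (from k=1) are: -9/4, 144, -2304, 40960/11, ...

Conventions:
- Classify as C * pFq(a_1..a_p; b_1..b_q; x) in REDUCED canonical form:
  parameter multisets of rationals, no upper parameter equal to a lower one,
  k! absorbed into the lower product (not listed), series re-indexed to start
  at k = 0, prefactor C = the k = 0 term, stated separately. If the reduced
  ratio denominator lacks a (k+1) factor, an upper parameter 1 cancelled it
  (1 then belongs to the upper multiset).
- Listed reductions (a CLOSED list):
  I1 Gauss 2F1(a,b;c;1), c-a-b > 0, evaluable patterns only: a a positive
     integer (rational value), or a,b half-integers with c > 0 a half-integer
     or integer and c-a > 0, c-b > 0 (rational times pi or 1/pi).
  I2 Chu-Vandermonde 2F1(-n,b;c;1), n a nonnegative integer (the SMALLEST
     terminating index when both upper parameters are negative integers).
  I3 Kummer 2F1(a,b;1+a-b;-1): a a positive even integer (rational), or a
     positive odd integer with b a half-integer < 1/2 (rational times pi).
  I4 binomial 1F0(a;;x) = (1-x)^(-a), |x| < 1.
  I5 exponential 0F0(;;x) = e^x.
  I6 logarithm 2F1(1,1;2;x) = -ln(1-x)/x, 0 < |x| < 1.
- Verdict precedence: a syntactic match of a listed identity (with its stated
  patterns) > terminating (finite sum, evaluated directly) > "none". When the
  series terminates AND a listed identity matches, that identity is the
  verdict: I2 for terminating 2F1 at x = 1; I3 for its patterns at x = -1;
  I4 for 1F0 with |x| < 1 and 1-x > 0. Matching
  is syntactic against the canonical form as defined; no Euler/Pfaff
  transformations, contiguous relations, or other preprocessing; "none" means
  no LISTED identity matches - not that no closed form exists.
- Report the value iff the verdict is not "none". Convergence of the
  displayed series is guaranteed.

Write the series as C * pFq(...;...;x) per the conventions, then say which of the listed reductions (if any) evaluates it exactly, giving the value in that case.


This is -9/4 * 3F2(-3, 1/2, 4; -1/2, -1/6; 8/9) in reduced canonical form. Verdict: terminating. (-3)_k vanishes past k = 3, leaving a 4-term sum, computed directly. Sum: 68701/44.

First insight: with t_0 = -9/4, the two k-th powers (C = -9/4, x = 8/9) combine into one argument.
Adjacent-term ratio: r(k) = (8/9) * (k-3) (k+1/2) (k+4) / [(k-1/2) (k-1/6) (k+1)] - rational in k. x = (8/9); t_0 = -9/4; negate the roots.


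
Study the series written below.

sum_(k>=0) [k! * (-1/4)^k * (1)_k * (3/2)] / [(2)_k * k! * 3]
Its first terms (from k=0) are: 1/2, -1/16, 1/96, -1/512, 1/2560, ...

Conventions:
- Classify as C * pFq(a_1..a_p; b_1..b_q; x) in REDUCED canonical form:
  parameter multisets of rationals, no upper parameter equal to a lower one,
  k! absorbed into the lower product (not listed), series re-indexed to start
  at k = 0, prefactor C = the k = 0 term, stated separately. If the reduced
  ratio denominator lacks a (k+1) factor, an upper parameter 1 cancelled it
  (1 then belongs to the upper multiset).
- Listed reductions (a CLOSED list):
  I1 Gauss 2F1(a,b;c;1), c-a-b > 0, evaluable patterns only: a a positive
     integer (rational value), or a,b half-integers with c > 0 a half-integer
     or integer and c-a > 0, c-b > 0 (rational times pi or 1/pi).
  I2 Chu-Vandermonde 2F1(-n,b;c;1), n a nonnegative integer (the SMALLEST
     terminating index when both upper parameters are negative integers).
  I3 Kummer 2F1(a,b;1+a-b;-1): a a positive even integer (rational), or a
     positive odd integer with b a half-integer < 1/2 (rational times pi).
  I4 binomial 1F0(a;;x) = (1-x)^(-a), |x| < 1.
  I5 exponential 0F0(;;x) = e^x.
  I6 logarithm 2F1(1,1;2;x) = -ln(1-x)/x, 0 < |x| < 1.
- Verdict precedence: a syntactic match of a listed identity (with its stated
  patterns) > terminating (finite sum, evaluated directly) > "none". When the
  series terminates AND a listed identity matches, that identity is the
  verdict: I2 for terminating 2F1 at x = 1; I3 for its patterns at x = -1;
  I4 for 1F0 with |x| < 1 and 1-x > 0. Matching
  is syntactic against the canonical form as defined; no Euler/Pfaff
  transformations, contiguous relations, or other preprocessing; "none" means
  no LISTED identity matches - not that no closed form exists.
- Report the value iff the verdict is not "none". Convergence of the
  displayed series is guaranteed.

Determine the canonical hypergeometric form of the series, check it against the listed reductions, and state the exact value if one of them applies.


Classification (C = 1/2): 2F1 with upper {1, 1}, lower {2}, argument x = -1/4. Verdict: this is logarithm (I6) (the logarithm: parameters (1,1;2), x = -1/4). Exact value: 2 * ln(5/4).

The tell: x = (-1/4) and the constant factors (C = 1/2, x = -1/4) combine into one prefactor.
Term ratio: r(k) = (-1/4) * (k+1) (k+1) / [(k+2) (k+1)] - rational in k, leading ratio (-1/4); with t_0 = 1/2, classification follows.


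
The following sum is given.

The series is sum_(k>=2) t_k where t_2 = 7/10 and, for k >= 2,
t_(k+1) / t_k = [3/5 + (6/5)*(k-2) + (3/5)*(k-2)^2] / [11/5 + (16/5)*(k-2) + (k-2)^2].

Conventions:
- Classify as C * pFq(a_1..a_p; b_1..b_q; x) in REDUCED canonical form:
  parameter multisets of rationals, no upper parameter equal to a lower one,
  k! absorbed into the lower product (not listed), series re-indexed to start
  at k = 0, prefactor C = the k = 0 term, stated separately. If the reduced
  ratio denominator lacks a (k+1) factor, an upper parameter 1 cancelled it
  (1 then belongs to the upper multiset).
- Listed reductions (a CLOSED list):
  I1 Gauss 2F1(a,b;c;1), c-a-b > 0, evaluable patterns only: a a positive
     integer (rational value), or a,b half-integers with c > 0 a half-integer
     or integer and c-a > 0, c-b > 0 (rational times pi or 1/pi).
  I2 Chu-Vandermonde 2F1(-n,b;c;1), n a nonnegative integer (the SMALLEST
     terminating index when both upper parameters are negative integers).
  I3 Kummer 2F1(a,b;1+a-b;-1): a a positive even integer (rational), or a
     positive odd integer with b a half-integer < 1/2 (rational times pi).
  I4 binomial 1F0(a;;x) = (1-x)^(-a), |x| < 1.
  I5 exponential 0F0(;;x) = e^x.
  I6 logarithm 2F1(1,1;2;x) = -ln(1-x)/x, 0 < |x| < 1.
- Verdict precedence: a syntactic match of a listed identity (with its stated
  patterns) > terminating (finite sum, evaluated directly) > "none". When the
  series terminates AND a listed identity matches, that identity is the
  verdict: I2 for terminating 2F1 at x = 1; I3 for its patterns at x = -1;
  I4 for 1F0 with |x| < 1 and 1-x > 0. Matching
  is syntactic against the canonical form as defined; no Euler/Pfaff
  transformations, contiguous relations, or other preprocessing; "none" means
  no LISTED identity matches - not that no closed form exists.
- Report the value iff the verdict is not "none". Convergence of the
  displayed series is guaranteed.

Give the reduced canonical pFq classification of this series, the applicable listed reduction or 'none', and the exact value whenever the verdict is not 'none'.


The series (x = 3/5) is 2F1: upper {1, 1}, lower {11/5}, prefactor 7/10. Verdict: none. Every listed pattern misses the 2F1 form at 3/5, upper {1, 1}.

First insight: t_0 = 7/10 here, and factor the ratio over Q (C = 7/10, x = 3/5): negated roots = parameters.
Ratio: r(k) = (3/5) * (k+1) (k+1) / [(k+11/5) (k+1)] - rational in k, leading ratio (3/5); with t_0 = 7/10, classification follows.


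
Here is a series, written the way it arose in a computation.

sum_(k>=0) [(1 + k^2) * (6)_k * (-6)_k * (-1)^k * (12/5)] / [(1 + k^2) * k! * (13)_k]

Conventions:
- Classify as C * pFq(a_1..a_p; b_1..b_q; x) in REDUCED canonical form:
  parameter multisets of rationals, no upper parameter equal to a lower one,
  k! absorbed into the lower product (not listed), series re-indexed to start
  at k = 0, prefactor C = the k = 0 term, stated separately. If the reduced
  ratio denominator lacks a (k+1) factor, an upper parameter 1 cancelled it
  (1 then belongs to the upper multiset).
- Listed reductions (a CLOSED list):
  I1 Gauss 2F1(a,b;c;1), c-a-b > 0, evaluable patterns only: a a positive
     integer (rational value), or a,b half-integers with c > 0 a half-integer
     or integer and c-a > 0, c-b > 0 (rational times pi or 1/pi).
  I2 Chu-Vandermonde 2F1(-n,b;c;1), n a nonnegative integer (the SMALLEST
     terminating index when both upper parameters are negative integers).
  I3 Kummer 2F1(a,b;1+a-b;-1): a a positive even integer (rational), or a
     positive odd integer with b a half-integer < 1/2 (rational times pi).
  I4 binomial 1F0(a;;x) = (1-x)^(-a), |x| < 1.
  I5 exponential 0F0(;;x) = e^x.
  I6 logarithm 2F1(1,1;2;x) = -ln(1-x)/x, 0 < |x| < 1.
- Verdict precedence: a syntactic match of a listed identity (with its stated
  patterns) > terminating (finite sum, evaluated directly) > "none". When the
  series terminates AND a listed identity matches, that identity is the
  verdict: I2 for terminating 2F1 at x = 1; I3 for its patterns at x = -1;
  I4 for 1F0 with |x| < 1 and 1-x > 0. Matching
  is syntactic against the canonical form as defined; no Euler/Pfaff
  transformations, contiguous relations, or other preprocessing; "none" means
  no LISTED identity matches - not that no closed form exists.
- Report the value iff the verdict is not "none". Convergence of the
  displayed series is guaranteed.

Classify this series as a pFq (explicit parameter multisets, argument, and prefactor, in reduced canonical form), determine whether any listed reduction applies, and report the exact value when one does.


Prefactor 12/5, argument -1: 2F1 with upper {-6, 6} over lower {13}. Verdict (x = -1): the Kummer evaluation I3 applies (x = -1; c = 13 equals 1+a-b for upper {-6, 6}: listed pattern). Hence: 132/5.

First insight: t_0 = 12/5 here, and the factor k^2 + 1 cancels (top and bottom), leaving C = 12/5, x = -1.
Term ratio: r(k) = (-1) * (k-6) (k+6) / [(k+13) (k+1)] - rational; roots negated = parameters, x = (-1), C = 12/5.


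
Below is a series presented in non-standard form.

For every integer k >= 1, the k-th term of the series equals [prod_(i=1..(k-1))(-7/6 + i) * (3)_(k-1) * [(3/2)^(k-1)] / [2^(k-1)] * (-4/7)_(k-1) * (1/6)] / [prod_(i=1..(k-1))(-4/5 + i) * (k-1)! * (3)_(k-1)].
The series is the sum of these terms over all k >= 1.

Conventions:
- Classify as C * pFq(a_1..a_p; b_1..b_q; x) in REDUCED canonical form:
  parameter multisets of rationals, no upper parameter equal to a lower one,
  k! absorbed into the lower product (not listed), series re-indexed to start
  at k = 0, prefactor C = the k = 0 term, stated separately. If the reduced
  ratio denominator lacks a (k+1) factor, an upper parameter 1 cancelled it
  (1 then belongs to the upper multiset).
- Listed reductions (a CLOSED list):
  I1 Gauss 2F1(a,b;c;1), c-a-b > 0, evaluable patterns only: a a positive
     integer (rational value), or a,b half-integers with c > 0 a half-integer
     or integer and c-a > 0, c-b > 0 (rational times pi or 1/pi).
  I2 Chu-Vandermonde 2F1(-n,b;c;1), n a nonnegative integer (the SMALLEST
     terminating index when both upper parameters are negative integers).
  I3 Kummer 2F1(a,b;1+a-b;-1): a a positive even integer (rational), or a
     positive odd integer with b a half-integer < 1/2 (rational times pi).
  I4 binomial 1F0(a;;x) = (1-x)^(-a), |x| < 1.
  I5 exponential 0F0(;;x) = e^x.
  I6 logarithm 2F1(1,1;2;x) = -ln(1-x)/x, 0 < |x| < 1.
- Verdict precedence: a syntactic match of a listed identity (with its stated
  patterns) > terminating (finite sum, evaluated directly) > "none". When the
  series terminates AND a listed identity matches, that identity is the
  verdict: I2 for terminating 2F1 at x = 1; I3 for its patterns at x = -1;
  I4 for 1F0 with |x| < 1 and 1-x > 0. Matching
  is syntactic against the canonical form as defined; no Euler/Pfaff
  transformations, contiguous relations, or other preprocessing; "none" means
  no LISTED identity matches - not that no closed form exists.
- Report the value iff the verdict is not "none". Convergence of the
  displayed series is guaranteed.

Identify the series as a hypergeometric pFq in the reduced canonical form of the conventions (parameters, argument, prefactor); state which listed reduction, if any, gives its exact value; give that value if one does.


Prefactor 1/6, argument 3/4: 2F1 with upper {-4/7, -1/6} over lower {1/5}. Verdict: none. A 2F1 with upper {-4/7, -1/6} fits none of I1-I6 at x = 3/4; the sum runs forever.

The tell: x = (3/4) and the two k-th powers (C = 1/6, x = 3/4) combine into one argument.
Ratio: r(k) = (3/4) * (k-4/7) (k-1/6) / [(k+1/5) (k+1)] ; factor over Q: parameters, x = (3/4), and C = 1/6.


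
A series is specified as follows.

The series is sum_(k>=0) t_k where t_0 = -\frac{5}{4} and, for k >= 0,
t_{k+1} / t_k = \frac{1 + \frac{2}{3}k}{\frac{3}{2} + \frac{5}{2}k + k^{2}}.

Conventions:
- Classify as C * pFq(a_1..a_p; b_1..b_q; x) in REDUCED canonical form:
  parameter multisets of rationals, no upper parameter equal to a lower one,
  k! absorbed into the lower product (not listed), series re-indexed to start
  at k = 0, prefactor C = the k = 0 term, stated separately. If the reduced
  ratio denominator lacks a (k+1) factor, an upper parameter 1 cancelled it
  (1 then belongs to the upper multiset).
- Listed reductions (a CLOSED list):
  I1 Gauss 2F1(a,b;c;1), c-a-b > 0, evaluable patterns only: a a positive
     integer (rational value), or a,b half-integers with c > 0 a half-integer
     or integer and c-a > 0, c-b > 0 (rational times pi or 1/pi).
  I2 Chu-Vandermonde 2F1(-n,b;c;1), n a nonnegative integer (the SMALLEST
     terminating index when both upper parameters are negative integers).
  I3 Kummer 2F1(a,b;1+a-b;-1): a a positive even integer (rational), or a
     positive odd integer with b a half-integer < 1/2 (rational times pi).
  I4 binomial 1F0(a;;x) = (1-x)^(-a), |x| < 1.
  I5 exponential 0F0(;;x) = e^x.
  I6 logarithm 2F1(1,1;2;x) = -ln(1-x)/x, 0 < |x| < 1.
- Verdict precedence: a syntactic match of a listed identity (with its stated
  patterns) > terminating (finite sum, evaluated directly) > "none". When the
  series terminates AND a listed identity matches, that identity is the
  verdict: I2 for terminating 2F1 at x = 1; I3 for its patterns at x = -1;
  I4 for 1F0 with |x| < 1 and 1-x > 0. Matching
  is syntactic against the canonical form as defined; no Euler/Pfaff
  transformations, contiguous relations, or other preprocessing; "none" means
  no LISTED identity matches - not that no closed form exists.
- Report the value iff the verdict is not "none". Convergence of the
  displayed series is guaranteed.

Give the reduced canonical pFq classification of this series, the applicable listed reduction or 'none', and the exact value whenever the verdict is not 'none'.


At argument \frac{2}{3}: a 0F0 with upper {-}, lower {-}, scaled by C = -\frac{5}{4}. Verdict (x = \frac{2}{3}): the exponential series (I5) applies (the 0F0 exponential series at x = \frac{2}{3}). Value: \left(-\frac{5}{4}\right) \cdot e^{\frac{2}{3}}.

The tell: t_0 = -\frac{5}{4} here, and roots of the ratio polynomials (C = -5/4, x = 2/3) are the negated parameters.
Adjacent-term ratio: r(k) = \frac{2}{3} * 1 / [(k+1)] ; factor over Q: parameters, x = \frac{2}{3}, and C = -\frac{5}{4}.


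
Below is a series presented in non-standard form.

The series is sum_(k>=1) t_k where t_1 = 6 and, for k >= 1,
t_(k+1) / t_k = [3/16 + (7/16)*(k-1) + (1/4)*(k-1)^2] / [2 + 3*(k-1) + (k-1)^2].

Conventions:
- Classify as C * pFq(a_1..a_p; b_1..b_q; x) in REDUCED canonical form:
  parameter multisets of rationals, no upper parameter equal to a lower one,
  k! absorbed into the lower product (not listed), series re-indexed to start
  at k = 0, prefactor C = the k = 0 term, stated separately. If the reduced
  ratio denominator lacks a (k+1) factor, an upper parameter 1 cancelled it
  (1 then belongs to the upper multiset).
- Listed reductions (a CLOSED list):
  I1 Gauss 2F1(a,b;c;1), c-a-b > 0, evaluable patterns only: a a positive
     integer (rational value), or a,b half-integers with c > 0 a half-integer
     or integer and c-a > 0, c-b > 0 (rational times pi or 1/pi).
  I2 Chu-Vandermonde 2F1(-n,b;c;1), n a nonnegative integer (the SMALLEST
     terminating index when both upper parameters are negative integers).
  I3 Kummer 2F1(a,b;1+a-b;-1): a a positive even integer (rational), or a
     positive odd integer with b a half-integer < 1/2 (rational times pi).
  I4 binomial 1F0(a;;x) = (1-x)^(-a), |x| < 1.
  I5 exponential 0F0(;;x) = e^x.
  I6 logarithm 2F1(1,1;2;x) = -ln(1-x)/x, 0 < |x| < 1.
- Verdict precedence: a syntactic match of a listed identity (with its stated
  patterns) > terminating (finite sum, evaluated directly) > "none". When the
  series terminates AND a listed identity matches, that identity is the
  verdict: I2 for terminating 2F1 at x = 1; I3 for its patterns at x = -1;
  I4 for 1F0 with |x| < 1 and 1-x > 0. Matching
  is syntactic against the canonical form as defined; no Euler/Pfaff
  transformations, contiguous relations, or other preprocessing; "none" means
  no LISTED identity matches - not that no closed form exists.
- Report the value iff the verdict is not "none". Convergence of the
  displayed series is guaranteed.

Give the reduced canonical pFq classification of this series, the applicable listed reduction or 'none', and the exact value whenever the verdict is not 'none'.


Structural cue: with t_0 = 6, factor the ratio over Q (prefactor 6): negated roots = parameters.
Ratio: r(k) = (1/4) * (k+3/4) (k+1) / [(k+2) (k+1)] - poly over poly, x = (1/4) from leading terms; C = 6 at k = 0.

With C = 6: the canonical form is 2F1(3/4, 1; 2; 1/4). Verdict: none. Every listed pattern misses the 2F1 form at 1/4, upper {3/4, 1}.


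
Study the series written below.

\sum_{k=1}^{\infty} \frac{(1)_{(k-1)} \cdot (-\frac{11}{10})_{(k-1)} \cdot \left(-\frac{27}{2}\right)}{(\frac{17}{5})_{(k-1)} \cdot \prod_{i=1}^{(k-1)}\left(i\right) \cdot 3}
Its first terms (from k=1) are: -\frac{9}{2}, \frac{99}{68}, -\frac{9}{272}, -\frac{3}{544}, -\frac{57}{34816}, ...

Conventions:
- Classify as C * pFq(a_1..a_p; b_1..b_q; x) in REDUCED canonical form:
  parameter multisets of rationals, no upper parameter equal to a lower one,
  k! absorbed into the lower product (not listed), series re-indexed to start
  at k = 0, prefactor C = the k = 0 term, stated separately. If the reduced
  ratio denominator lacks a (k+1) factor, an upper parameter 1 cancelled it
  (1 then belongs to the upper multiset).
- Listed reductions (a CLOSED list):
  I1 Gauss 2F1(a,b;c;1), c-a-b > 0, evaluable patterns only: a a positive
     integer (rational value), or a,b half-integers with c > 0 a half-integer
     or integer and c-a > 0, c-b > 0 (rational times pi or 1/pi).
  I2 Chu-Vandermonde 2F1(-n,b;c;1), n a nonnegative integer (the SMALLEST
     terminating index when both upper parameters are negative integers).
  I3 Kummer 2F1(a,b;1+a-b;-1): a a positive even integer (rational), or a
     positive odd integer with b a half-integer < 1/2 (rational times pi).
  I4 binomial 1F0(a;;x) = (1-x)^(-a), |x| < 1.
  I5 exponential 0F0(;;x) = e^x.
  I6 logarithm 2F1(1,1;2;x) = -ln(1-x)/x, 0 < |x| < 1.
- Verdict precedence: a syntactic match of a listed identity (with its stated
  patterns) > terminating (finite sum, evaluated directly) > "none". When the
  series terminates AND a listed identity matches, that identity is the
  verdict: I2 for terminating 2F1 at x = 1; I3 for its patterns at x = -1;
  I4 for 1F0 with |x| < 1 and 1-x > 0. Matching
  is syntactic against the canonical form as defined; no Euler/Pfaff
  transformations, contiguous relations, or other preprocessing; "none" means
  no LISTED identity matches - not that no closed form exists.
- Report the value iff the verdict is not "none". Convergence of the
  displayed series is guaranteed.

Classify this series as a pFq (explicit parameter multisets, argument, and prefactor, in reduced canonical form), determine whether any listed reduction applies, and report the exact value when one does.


The series (x = 1) is 2F1: upper {-\frac{11}{10}, 1}, lower {\frac{17}{5}}, prefactor -\frac{9}{2}. Verdict: the Gauss summation I1 matches (x = 1: the Gamma ratio telescopes since c-a-b = 7/2 > 0 and a = 1 in Z>0). Its exact value is -\frac{108}{35}.

Key step: from the first term -\frac{9}{2}: the product of the first k integers (prefactor -9/2) is k!.
Consecutive-term ratio: r(k) = 1 * (k-\frac{11}{10}) (k+1) / [(k+\frac{17}{5}) (k+1)] - poly over poly, x = 1 from leading terms; C = -\frac{9}{2} at k = 0.


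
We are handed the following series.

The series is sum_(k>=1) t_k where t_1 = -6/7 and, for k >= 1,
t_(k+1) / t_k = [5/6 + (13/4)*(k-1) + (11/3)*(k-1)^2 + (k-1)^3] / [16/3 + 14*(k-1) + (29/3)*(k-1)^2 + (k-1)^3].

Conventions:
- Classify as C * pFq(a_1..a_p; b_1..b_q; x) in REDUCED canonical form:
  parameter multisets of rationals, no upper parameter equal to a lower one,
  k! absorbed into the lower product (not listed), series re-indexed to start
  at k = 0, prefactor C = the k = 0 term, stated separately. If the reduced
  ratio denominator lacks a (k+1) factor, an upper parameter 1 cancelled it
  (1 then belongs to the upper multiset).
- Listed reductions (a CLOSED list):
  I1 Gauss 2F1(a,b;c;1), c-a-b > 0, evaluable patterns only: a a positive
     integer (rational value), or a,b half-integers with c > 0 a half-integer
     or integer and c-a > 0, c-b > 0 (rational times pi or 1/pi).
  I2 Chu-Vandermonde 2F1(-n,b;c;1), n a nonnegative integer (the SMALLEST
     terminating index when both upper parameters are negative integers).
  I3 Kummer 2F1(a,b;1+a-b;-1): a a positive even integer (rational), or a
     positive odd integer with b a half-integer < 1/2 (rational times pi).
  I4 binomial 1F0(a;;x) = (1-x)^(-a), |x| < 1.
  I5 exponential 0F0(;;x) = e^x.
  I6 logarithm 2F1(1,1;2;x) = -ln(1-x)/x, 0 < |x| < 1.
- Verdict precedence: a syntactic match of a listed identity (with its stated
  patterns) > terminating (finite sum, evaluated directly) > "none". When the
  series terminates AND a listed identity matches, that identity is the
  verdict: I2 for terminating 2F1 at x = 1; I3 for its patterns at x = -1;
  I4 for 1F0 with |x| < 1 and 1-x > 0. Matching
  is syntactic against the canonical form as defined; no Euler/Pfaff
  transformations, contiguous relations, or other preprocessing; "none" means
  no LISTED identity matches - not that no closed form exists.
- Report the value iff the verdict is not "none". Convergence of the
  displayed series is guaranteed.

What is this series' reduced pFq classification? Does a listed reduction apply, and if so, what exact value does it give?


Prefactor -6/7, argument 1: 2F1 with upper {1/2, 5/2} over lower {8}. Verdict: the half-integer Gauss pattern (I1) applies (x = 1; upper {1/2, 5/2} half-integers, c = 8 in the evaluable pattern). Hence: (-1048576/315315) / pi.

First insight: with t_0 = -6/7, the ratio is unreduced: k + 2/3 divides both sides (prefactor -6/7).
Term ratio: r(k) = 1 * (k+1/2) (k+5/2) / [(k+8) (k+1)] ; factor over Q: parameters, x = 1, and C = -6/7.


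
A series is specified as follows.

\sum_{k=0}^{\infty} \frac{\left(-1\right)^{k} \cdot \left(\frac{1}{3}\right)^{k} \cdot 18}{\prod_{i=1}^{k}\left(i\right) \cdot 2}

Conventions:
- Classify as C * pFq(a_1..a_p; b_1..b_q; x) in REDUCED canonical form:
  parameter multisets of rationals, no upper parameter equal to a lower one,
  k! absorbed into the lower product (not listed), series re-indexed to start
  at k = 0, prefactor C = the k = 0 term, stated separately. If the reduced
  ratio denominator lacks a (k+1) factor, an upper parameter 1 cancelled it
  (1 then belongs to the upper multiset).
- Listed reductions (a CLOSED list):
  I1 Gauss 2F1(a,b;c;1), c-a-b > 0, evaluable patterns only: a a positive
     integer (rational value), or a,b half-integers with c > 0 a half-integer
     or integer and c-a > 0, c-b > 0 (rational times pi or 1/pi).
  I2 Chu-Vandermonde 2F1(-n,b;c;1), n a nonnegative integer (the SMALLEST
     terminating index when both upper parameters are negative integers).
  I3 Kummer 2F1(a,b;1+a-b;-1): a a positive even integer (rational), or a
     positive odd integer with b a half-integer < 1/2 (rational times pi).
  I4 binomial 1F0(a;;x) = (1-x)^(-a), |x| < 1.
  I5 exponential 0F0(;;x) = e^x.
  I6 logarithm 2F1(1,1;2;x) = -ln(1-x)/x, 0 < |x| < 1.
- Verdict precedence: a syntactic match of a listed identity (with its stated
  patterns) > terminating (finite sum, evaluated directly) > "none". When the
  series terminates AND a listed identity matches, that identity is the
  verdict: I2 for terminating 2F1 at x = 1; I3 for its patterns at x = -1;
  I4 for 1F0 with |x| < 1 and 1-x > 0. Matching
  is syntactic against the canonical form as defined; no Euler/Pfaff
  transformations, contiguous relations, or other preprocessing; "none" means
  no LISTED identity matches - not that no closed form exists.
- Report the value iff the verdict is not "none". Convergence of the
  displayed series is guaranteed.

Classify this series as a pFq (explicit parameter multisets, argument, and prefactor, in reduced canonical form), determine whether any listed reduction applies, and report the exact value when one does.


Key observation: t_0 = 9 here, and the constant factors (prefactor 9) combine into one prefactor.
Adjacent-term ratio: r(k) = -\frac{1}{3} * 1 / [(k+1)] - rational in k. x = -\frac{1}{3}; t_0 = 9; negate the roots.

Reduced: x = -\frac{1}{3}, 0F0, upper = {-}, lower = {-}, C = 9. Verdict at x = -\frac{1}{3}: exponential (I5) matches (the 0F0 exponential series at x = -\frac{1}{3}). Exact value: 9 \cdot e^{-\frac{1}{3}}.


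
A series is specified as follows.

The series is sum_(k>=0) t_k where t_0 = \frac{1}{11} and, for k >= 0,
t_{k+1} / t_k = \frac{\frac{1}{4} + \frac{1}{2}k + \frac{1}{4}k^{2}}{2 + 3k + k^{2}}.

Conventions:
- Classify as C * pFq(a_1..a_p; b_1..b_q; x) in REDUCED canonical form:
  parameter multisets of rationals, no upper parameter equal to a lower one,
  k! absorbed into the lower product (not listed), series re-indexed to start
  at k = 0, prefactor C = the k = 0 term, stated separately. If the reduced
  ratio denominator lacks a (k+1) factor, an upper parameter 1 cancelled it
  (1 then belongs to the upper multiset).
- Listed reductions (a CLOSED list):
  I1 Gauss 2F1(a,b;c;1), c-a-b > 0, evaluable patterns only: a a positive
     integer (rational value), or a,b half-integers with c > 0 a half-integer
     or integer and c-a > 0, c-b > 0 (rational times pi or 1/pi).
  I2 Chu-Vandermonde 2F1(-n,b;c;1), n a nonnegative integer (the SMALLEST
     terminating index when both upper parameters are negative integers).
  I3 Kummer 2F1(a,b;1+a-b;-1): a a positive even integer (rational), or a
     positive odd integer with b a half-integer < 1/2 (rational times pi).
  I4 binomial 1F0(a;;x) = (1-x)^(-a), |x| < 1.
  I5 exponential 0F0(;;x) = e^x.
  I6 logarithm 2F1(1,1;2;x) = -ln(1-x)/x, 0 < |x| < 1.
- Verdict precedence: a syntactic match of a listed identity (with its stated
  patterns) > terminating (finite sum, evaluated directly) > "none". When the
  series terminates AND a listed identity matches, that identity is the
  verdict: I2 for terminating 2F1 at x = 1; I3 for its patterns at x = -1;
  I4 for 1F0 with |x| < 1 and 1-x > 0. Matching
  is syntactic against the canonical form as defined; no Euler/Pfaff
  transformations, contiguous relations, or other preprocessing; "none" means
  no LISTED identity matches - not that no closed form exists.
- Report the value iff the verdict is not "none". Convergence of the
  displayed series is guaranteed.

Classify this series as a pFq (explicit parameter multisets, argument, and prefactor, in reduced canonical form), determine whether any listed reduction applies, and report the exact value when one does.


Prefactor \frac{1}{11}, argument \frac{1}{4}: 2F1 with upper {1, 1} over lower {2}. Verdict: the logarithmic series (I6) applies (the logarithm: parameters (1,1;2), x = \frac{1}{4}). Its exact value is \left(-\frac{4}{11}\right) \cdot \ln\left(\frac{3}{4}\right).

Structural cue: t_0 being \frac{1}{11}, the expanded ratio factors over Q; C = 1/11, x = 1/4, roots give parameters.
Term ratio: r(k) = \frac{1}{4} * (k+1) (k+1) / [(k+2) (k+1)] - rational in k, leading ratio \frac{1}{4}; with t_0 = \frac{1}{11}, classification follows.


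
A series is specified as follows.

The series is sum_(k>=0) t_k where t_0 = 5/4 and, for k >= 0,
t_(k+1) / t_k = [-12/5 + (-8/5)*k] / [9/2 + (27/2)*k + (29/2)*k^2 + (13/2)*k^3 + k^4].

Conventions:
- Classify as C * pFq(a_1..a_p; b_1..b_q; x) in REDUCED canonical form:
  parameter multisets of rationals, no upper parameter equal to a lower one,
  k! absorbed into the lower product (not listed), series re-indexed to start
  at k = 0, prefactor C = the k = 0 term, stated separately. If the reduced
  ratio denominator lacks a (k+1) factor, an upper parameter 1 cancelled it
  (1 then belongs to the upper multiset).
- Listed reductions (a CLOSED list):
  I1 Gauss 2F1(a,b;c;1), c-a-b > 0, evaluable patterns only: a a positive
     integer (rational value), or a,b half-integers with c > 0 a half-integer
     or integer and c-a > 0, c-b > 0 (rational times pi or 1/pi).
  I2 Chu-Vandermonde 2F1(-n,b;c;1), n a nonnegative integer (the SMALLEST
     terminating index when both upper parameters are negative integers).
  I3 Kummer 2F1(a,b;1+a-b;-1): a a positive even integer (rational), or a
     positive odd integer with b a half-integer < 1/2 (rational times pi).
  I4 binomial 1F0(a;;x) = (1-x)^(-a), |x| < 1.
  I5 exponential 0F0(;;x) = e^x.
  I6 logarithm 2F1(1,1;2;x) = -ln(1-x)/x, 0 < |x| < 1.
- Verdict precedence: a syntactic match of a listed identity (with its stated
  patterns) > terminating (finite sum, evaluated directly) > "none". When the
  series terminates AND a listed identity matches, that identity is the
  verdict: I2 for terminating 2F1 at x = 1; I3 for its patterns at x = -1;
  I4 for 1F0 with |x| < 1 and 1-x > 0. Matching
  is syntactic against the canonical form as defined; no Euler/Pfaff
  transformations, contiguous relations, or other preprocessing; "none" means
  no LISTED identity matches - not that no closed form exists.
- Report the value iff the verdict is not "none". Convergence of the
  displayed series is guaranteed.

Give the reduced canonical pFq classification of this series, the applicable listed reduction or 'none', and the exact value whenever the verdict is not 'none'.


With C = 5/4: the canonical form is 0F2(-; 1, 3; -8/5). Verdict: none (x = -8/5): each listed identity misses the multisets {-} ; {1, 3}.

Structural cue: t_0 = 5/4 here, and roots of the ratio polynomials (C = 5/4) are the negated parameters.
Ratio: r(k) = (-8/5) * 1 / [(k+1) (k+3) (k+1)] - poly over poly, x = (-8/5) from leading terms; C = 5/4 at k = 0.


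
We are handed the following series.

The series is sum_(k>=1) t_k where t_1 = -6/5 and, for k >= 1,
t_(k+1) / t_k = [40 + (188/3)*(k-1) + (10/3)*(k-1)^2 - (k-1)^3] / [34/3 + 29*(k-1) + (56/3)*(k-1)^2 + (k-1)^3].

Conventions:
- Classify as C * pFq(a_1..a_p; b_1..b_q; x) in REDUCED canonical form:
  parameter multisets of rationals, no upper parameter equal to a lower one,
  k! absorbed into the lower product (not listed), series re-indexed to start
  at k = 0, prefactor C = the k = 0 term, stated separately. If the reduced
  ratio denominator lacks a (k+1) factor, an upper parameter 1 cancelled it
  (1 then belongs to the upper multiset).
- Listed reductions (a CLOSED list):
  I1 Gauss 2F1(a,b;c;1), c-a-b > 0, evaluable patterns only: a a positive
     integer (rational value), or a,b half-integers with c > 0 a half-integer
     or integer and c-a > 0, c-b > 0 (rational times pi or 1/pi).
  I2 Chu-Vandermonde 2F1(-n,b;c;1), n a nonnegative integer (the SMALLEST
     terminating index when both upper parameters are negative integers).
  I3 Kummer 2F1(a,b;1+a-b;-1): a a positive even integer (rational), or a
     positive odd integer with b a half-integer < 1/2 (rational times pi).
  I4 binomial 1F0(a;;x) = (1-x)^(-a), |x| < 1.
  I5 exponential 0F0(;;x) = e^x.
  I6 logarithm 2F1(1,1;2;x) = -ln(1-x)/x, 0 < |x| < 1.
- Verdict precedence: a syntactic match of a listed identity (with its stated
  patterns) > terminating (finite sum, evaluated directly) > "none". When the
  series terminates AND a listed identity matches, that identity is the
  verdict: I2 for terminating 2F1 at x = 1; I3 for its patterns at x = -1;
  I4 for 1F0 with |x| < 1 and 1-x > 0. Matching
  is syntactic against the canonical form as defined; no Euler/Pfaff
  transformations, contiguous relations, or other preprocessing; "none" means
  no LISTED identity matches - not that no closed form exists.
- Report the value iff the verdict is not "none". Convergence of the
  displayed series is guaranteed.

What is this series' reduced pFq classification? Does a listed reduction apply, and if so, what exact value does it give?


Reduced: x = -1, 2F1, upper = {-10, 6}, lower = {17}, C = -6/5. Verdict (x = -1): Kummer (I3) applies (x = -1; c = 17 equals 1+a-b for upper {-10, 6}: listed pattern). Sum: -168/5.

Key observation: from the first term -6/5: the ratio is unreduced: k + 2/3 divides both sides (C = -6/5).
Term ratio: r(k) = (-1) * (k-10) (k+6) / [(k+17) (k+1)] ; factor over Q: parameters, x = (-1), and C = -6/5.


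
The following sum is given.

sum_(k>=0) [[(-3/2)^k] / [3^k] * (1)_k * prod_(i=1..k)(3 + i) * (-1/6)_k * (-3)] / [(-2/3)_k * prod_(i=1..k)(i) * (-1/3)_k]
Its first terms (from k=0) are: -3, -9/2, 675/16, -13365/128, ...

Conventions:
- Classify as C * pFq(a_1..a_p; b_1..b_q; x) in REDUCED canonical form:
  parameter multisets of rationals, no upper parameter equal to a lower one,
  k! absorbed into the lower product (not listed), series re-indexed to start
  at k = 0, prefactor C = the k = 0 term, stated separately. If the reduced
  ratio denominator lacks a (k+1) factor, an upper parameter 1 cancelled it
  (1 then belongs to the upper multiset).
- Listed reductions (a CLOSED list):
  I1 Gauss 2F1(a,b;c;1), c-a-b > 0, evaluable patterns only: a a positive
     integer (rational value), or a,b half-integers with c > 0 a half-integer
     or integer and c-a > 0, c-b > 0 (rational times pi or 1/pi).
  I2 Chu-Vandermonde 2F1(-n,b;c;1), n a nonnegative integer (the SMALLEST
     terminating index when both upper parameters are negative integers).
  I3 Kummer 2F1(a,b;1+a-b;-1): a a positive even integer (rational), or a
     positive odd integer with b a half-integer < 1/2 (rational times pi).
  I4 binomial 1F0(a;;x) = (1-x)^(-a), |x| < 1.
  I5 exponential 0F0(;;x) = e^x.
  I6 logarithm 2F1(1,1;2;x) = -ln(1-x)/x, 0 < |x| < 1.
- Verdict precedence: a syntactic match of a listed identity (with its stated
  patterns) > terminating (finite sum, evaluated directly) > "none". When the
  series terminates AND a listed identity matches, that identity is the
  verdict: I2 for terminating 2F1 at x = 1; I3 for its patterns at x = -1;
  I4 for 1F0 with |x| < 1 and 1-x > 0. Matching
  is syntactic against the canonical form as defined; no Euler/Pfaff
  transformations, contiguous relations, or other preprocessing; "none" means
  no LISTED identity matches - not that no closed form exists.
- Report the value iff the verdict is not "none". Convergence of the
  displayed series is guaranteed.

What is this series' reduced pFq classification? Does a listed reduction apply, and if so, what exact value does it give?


Classification (C = -3): 3F2 with upper {-1/6, 1, 4}, lower {-2/3, -1/3}, argument x = -1/2. Verdict: none - at argument -1/2 the multisets {-1/6, 1, 4} ; {-2/3, -1/3} match no listed identity.

First insight: from the first term -3: the two k-th powers (C = -3) combine into one argument.
Adjacent-term ratio: r(k) = (-1/2) * (k-1/6) (k+1) (k+4) / [(k-2/3) (k-1/3) (k+1)] - rational in k, leading ratio (-1/2); with t_0 = -3, classification follows.


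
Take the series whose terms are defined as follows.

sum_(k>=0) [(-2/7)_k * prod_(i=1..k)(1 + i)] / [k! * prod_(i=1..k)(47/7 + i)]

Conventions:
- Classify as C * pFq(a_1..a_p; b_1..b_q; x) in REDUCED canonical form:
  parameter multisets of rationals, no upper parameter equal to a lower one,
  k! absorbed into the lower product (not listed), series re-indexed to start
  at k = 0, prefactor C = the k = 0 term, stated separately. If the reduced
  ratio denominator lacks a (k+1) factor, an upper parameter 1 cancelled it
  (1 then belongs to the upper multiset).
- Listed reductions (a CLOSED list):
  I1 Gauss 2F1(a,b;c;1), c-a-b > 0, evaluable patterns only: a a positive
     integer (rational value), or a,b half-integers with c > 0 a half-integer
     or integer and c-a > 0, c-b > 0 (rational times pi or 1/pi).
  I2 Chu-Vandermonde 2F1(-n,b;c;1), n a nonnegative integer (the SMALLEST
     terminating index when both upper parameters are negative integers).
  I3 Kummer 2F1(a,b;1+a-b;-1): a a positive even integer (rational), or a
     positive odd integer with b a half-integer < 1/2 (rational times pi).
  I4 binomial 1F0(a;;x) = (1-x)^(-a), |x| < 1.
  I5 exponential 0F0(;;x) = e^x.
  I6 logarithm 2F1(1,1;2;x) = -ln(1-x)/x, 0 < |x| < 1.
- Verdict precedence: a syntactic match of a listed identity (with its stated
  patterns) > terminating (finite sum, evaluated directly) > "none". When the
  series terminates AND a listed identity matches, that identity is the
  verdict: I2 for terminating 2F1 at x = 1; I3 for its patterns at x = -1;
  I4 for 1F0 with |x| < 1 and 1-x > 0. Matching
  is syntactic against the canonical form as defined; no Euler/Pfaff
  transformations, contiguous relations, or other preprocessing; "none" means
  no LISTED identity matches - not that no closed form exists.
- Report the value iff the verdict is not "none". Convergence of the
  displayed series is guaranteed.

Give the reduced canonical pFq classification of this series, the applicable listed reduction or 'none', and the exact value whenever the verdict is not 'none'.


At argument 1: a 2F1 with upper {-2/7, 2}, lower {54/7}, scaled by C = 1. Verdict: this is Gauss's theorem (I1) (x = 1: the Gamma ratio telescopes since c-a-b = 6 > 0 and a = 2 in Z>0). Exact value: 940/1029.

The tell: from the first term 1: the lower running product (C = 1) is a rising factorial.
Adjacent-term ratio: r(k) = 1 * (k-2/7) (k+2) / [(k+54/7) (k+1)] - poly over poly, x = 1 from leading terms; C = 1 at k = 0.
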